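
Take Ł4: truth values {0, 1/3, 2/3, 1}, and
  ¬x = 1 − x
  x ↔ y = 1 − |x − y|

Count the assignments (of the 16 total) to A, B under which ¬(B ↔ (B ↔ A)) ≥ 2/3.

5

A = 0, B = 0 ↦ 1  ≥
A = 0, B = 1/3 ↦ 1/3  <
A = 0, B = 2/3 ↦ 1/3  <
A = 0, B = 1 ↦ 1  ≥
A = 1/3, B = 0 ↦ 2/3  ≥
A = 1/3, B = 1/3 ↦ 2/3  ≥
A = 1/3, B = 2/3 ↦ 0  <
A = 1/3, B = 1 ↦ 2/3  ≥
A = 2/3, B = 0 ↦ 1/3  <
A = 2/3, B = 1/3 ↦ 1/3  <
A = 2/3, B = 2/3 ↦ 1/3  <
A = 2/3, B = 1 ↦ 1/3  <
A = 1, B = 0 ↦ 0  <
A = 1, B = 1/3 ↦ 0  <
A = 1, B = 2/3 ↦ 0  <
A = 1, B = 1 ↦ 0  <
So 5 of the 16 assignments meet the threshold.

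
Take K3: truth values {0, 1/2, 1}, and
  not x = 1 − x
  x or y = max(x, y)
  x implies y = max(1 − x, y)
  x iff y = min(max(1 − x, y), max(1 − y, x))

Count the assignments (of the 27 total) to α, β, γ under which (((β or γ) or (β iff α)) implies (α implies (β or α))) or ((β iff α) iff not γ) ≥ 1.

value 1: 21 assignments (counts)
value 1/2: 6 assignments
So 21 of the 27 assignments meet the threshold.

21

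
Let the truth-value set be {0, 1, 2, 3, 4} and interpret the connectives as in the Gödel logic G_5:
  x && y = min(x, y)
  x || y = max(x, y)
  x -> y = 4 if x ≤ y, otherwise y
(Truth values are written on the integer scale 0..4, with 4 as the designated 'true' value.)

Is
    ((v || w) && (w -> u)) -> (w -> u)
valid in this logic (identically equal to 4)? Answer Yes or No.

At u = 0, v = 0, w = 1, for instance:
v || w = 0 || 1 = 1
w -> u = 1 -> 0 = 0
(v || w) && (w -> u) = 1 && 0 = 0
((v || w) && (w -> u)) -> (w -> u) = 0 -> 0 = 4
and checking the remaining 124 assignments likewise gives ≥ 4 in every case.

Yes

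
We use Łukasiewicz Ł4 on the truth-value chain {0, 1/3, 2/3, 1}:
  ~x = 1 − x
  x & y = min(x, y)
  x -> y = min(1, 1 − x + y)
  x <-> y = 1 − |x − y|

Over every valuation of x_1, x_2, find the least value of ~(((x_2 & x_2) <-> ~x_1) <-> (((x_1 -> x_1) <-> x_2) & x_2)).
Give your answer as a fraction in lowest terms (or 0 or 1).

Take x_1 = 0, x_2 = 0:
x_2 & x_2 = 0 & 0 = 0
~x_1 = ~0 = 1
(x_2 & x_2) <-> ~x_1 = 0 <-> 1 = 0
x_1 -> x_1 = 0 -> 0 = 1
(x_1 -> x_1) <-> x_2 = 1 <-> 0 = 0
((x_1 -> x_1) <-> x_2) & x_2 = 0 & 0 = 0
((x_2 & x_2) <-> ~x_1) <-> (((x_1 -> x_1) <-> x_2) & x_2) = 0 <-> 0 = 1
~(((x_2 & x_2) <-> ~x_1) <-> (((x_1 -> x_1) <-> x_2) & x_2)) = ~1 = 0
No assignment yields a value below 0, so this is the minimum.

0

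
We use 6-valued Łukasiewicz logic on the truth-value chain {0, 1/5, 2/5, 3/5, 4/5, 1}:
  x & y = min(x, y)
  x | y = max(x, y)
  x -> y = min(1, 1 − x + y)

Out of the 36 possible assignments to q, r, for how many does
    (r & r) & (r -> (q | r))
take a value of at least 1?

value 1: 6 assignments (counts)
value 4/5: 6 assignments
value 3/5: 6 assignments
value 2/5: 6 assignments
value 1/5: 6 assignments
value 0: 6 assignments
So 6 of the 36 assignments meet the threshold.

6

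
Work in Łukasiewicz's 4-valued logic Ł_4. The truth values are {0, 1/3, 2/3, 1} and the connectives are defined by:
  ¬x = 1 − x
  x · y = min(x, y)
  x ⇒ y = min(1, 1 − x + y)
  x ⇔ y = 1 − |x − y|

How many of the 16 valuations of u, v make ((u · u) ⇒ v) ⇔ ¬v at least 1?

2

u = 0, v = 0 ↦ 1  ≥
u = 0, v = 1/3 ↦ 2/3  <
u = 0, v = 2/3 ↦ 1/3  <
u = 0, v = 1 ↦ 0  <
u = 1/3, v = 0 ↦ 2/3  <
u = 1/3, v = 1/3 ↦ 2/3  <
u = 1/3, v = 2/3 ↦ 1/3  <
u = 1/3, v = 1 ↦ 0  <
u = 2/3, v = 0 ↦ 1/3  <
u = 2/3, v = 1/3 ↦ 1  ≥
u = 2/3, v = 2/3 ↦ 1/3  <
u = 2/3, v = 1 ↦ 0  <
u = 1, v = 0 ↦ 0  <
u = 1, v = 1/3 ↦ 2/3  <
u = 1, v = 2/3 ↦ 2/3  <
u = 1, v = 1 ↦ 0  <
So 2 of the 16 assignments meet the threshold.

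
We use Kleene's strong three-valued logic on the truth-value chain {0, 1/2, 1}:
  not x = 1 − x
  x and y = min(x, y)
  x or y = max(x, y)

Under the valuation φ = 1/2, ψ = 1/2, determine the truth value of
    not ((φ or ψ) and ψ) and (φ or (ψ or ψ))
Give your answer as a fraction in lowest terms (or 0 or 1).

φ or ψ = 1/2 or 1/2 = 1/2
(φ or ψ) and ψ = 1/2 and 1/2 = 1/2
not ((φ or ψ) and ψ) = not 1/2 = 1/2
ψ or ψ = 1/2 or 1/2 = 1/2
φ or (ψ or ψ) = 1/2 or 1/2 = 1/2
not ((φ or ψ) and ψ) and (φ or (ψ or ψ)) = 1/2 and 1/2 = 1/2

1/2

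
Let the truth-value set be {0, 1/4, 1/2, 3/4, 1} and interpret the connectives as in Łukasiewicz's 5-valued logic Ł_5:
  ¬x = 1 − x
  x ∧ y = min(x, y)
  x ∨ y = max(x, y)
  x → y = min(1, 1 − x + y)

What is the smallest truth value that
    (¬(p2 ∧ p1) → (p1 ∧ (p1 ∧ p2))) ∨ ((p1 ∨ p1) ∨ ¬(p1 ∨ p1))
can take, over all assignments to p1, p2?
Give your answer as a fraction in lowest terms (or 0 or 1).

1/2

Take p1 = 1/2, p2 = 0:
p2 ∧ p1 = 0 ∧ 1/2 = 0
¬(p2 ∧ p1) = ¬0 = 1
p1 ∧ p2 = 1/2 ∧ 0 = 0
p1 ∧ (p1 ∧ p2) = 1/2 ∧ 0 = 0
¬(p2 ∧ p1) → (p1 ∧ (p1 ∧ p2)) = 1 → 0 = 0
p1 ∨ p1 = 1/2 ∨ 1/2 = 1/2
p1 ∨ p1 = 1/2 ∨ 1/2 = 1/2
¬(p1 ∨ p1) = ¬1/2 = 1/2
(p1 ∨ p1) ∨ ¬(p1 ∨ p1) = 1/2 ∨ 1/2 = 1/2
(¬(p2 ∧ p1) → (p1 ∧ (p1 ∧ p2))) ∨ ((p1 ∨ p1) ∨ ¬(p1 ∨ p1)) = 0 ∨ 1/2 = 1/2
No assignment yields a value below 1/2, so this is the minimum.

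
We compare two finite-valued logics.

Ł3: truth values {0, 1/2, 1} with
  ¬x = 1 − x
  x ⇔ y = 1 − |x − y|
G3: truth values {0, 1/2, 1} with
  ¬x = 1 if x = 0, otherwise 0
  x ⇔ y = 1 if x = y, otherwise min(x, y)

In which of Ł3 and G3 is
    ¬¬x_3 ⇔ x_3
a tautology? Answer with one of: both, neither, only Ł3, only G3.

only Ł3

In Ł3: every assignment gives 1 — tautology.
In G3: at x_3 = 1/2 the value is 1/2 — not a tautology.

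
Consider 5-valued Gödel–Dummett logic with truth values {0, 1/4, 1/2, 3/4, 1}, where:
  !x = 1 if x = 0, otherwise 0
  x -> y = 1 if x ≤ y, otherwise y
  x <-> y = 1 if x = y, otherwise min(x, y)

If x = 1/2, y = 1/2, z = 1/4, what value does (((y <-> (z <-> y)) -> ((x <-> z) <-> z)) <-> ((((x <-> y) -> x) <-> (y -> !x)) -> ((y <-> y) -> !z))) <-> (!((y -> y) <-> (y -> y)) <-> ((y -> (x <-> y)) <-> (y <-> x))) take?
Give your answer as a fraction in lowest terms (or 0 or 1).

0

z <-> y = 1/4 <-> 1/2 = 1/4
y <-> (z <-> y) = 1/2 <-> 1/4 = 1/4
x <-> z = 1/2 <-> 1/4 = 1/4
(x <-> z) <-> z = 1/4 <-> 1/4 = 1
(y <-> (z <-> y)) -> ((x <-> z) <-> z) = 1/4 -> 1 = 1
x <-> y = 1/2 <-> 1/2 = 1
(x <-> y) -> x = 1 -> 1/2 = 1/2
!x = !1/2 = 0
y -> !x = 1/2 -> 0 = 0
((x <-> y) -> x) <-> (y -> !x) = 1/2 <-> 0 = 0
y <-> y = 1/2 <-> 1/2 = 1
!z = !1/4 = 0
(y <-> y) -> !z = 1 -> 0 = 0
(((x <-> y) -> x) <-> (y -> !x)) -> ((y <-> y) -> !z) = 0 -> 0 = 1
((y <-> (z <-> y)) -> ((x <-> z) <-> z)) <-> ((((x <-> y) -> x) <-> (y -> !x)) -> ((y <-> y) -> !z)) = 1 <-> 1 = 1
y -> y = 1/2 -> 1/2 = 1
y -> y = 1/2 -> 1/2 = 1
(y -> y) <-> (y -> y) = 1 <-> 1 = 1
!((y -> y) <-> (y -> y)) = !1 = 0
x <-> y = 1/2 <-> 1/2 = 1
y -> (x <-> y) = 1/2 -> 1 = 1
y <-> x = 1/2 <-> 1/2 = 1
(y -> (x <-> y)) <-> (y <-> x) = 1 <-> 1 = 1
!((y -> y) <-> (y -> y)) <-> ((y -> (x <-> y)) <-> (y <-> x)) = 0 <-> 1 = 0
(((y <-> (z <-> y)) -> ((x <-> z) <-> z)) <-> ((((x <-> y) -> x) <-> (y -> !x)) -> ((y <-> y) -> !z))) <-> (!((y -> y) <-> (y -> y)) <-> ((y -> (x <-> y)) <-> (y <-> x))) = 1 <-> 0 = 0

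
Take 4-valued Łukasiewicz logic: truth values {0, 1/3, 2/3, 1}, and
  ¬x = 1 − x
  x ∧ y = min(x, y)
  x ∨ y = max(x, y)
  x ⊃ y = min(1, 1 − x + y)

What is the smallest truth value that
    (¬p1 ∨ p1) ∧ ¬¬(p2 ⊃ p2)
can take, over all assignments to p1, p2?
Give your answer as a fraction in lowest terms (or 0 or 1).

Take p1 = 1/3, p2 = 0:
¬p1 = ¬1/3 = 2/3
¬p1 ∨ p1 = 2/3 ∨ 1/3 = 2/3
p2 ⊃ p2 = 0 ⊃ 0 = 1
¬(p2 ⊃ p2) = ¬1 = 0
¬¬(p2 ⊃ p2) = ¬0 = 1
(¬p1 ∨ p1) ∧ ¬¬(p2 ⊃ p2) = 2/3 ∧ 1 = 2/3
No assignment yields a value below 2/3, so this is the minimum.

2/3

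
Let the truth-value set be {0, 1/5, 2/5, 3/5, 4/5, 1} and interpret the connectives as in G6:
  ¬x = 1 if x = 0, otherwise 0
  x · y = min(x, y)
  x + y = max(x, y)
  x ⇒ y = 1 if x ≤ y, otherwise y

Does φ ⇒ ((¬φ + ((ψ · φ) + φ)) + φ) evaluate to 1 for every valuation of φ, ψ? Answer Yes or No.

Yes

At φ = 3/5, ψ = 3/5, for instance:
¬φ = ¬3/5 = 0
ψ · φ = 3/5 · 3/5 = 3/5
(ψ · φ) + φ = 3/5 + 3/5 = 3/5
¬φ + ((ψ · φ) + φ) = 0 + 3/5 = 3/5
(¬φ + ((ψ · φ) + φ)) + φ = 3/5 + 3/5 = 3/5
φ ⇒ ((¬φ + ((ψ · φ) + φ)) + φ) = 3/5 ⇒ 3/5 = 1
and checking the remaining 35 assignments likewise gives ≥ 1 in every case.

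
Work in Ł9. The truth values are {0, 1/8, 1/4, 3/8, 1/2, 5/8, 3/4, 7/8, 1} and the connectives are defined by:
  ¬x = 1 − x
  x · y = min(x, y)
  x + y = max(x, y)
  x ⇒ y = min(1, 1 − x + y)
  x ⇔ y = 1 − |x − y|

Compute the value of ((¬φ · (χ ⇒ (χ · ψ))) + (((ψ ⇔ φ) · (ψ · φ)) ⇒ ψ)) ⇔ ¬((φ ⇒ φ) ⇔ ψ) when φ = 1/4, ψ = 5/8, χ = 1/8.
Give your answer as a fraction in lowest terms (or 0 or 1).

3/8

¬φ = ¬1/4 = 3/4
χ · ψ = 1/8 · 5/8 = 1/8
χ ⇒ (χ · ψ) = 1/8 ⇒ 1/8 = 1
¬φ · (χ ⇒ (χ · ψ)) = 3/4 · 1 = 3/4
ψ ⇔ φ = 5/8 ⇔ 1/4 = 5/8
ψ · φ = 5/8 · 1/4 = 1/4
(ψ ⇔ φ) · (ψ · φ) = 5/8 · 1/4 = 1/4
((ψ ⇔ φ) · (ψ · φ)) ⇒ ψ = 1/4 ⇒ 5/8 = 1
(¬φ · (χ ⇒ (χ · ψ))) + (((ψ ⇔ φ) · (ψ · φ)) ⇒ ψ) = 3/4 + 1 = 1
φ ⇒ φ = 1/4 ⇒ 1/4 = 1
(φ ⇒ φ) ⇔ ψ = 1 ⇔ 5/8 = 5/8
¬((φ ⇒ φ) ⇔ ψ) = ¬5/8 = 3/8
((¬φ · (χ ⇒ (χ · ψ))) + (((ψ ⇔ φ) · (ψ · φ)) ⇒ ψ)) ⇔ ¬((φ ⇒ φ) ⇔ ψ) = 1 ⇔ 3/8 = 3/8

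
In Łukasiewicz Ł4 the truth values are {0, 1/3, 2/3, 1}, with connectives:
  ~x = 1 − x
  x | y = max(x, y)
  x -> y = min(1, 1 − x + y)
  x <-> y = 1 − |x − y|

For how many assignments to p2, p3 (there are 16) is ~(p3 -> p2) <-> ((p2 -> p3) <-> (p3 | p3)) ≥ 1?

p2 = 0, p3 = 0 ↦ 1  ≥
p2 = 0, p3 = 1/3 ↦ 1  ≥
p2 = 0, p3 = 2/3 ↦ 1  ≥
p2 = 0, p3 = 1 ↦ 1  ≥
p2 = 1/3, p3 = 0 ↦ 2/3  <
p2 = 1/3, p3 = 1/3 ↦ 2/3  <
p2 = 1/3, p3 = 2/3 ↦ 2/3  <
p2 = 1/3, p3 = 1 ↦ 2/3  <
p2 = 2/3, p3 = 0 ↦ 1/3  <
p2 = 2/3, p3 = 1/3 ↦ 1/3  <
p2 = 2/3, p3 = 2/3 ↦ 1/3  <
p2 = 2/3, p3 = 1 ↦ 1/3  <
p2 = 1, p3 = 0 ↦ 0  <
p2 = 1, p3 = 1/3 ↦ 0  <
p2 = 1, p3 = 2/3 ↦ 0  <
p2 = 1, p3 = 1 ↦ 0  <
So 4 of the 16 assignments meet the threshold.

4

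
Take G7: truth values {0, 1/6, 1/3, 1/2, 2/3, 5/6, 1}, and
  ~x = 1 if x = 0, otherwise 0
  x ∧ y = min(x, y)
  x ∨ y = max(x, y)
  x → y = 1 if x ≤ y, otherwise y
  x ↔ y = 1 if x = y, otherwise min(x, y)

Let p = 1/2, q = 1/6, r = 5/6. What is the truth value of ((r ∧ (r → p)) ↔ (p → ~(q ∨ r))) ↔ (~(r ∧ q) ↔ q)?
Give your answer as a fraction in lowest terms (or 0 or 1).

1

r → p = 5/6 → 1/2 = 1/2
r ∧ (r → p) = 5/6 ∧ 1/2 = 1/2
q ∨ r = 1/6 ∨ 5/6 = 5/6
~(q ∨ r) = ~5/6 = 0
p → ~(q ∨ r) = 1/2 → 0 = 0
(r ∧ (r → p)) ↔ (p → ~(q ∨ r)) = 1/2 ↔ 0 = 0
r ∧ q = 5/6 ∧ 1/6 = 1/6
~(r ∧ q) = ~1/6 = 0
~(r ∧ q) ↔ q = 0 ↔ 1/6 = 0
((r ∧ (r → p)) ↔ (p → ~(q ∨ r))) ↔ (~(r ∧ q) ↔ q) = 0 ↔ 0 = 1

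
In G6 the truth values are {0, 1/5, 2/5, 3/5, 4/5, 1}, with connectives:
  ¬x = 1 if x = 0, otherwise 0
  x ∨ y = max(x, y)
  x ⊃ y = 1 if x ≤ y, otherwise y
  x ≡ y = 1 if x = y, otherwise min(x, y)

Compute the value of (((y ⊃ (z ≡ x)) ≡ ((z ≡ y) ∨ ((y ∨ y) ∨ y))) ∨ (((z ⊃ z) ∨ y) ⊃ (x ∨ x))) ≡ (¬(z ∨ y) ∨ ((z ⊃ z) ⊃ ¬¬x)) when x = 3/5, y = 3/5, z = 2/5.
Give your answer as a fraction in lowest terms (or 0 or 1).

z ≡ x = 2/5 ≡ 3/5 = 2/5
y ⊃ (z ≡ x) = 3/5 ⊃ 2/5 = 2/5
z ≡ y = 2/5 ≡ 3/5 = 2/5
y ∨ y = 3/5 ∨ 3/5 = 3/5
(y ∨ y) ∨ y = 3/5 ∨ 3/5 = 3/5
(z ≡ y) ∨ ((y ∨ y) ∨ y) = 2/5 ∨ 3/5 = 3/5
(y ⊃ (z ≡ x)) ≡ ((z ≡ y) ∨ ((y ∨ y) ∨ y)) = 2/5 ≡ 3/5 = 2/5
z ⊃ z = 2/5 ⊃ 2/5 = 1
(z ⊃ z) ∨ y = 1 ∨ 3/5 = 1
x ∨ x = 3/5 ∨ 3/5 = 3/5
((z ⊃ z) ∨ y) ⊃ (x ∨ x) = 1 ⊃ 3/5 = 3/5
((y ⊃ (z ≡ x)) ≡ ((z ≡ y) ∨ ((y ∨ y) ∨ y))) ∨ (((z ⊃ z) ∨ y) ⊃ (x ∨ x)) = 2/5 ∨ 3/5 = 3/5
z ∨ y = 2/5 ∨ 3/5 = 3/5
¬(z ∨ y) = ¬3/5 = 0
z ⊃ z = 2/5 ⊃ 2/5 = 1
¬x = ¬3/5 = 0
¬¬x = ¬0 = 1
(z ⊃ z) ⊃ ¬¬x = 1 ⊃ 1 = 1
¬(z ∨ y) ∨ ((z ⊃ z) ⊃ ¬¬x) = 0 ∨ 1 = 1
(((y ⊃ (z ≡ x)) ≡ ((z ≡ y) ∨ ((y ∨ y) ∨ y))) ∨ (((z ⊃ z) ∨ y) ⊃ (x ∨ x))) ≡ (¬(z ∨ y) ∨ ((z ⊃ z) ⊃ ¬¬x)) = 3/5 ≡ 1 = 3/5

3/5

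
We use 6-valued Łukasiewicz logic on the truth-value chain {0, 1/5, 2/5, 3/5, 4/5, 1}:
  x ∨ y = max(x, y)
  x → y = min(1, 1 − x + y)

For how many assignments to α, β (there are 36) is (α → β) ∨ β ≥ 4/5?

value 1: 21 assignments (counts)
value 4/5: 5 assignments (counts)
value 3/5: 4 assignments
value 2/5: 3 assignments
value 1/5: 2 assignments
value 0: 1 assignment
So 26 of the 36 assignments meet the threshold.

26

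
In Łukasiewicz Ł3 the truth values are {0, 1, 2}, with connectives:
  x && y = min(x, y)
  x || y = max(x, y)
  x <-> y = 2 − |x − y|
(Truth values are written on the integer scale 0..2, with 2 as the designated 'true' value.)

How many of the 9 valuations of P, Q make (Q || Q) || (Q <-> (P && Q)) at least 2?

P = 0, Q = 0 ↦ 2  ≥
P = 0, Q = 1 ↦ 1  <
P = 0, Q = 2 ↦ 2  ≥
P = 1, Q = 0 ↦ 2  ≥
P = 1, Q = 1 ↦ 2  ≥
P = 1, Q = 2 ↦ 2  ≥
P = 2, Q = 0 ↦ 2  ≥
P = 2, Q = 1 ↦ 2  ≥
P = 2, Q = 2 ↦ 2  ≥
So 8 of the 9 assignments meet the threshold.

8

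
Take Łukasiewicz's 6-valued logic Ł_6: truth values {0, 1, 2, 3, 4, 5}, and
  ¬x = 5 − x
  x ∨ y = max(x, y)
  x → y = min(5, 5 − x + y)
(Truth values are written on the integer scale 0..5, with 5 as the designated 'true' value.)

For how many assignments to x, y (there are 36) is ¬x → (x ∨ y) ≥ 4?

value 5: 24 assignments (counts)
value 4: 5 assignments (counts)
value 3: 2 assignments
value 2: 3 assignments
value 1: 1 assignment
value 0: 1 assignment
So 29 of the 36 assignments meet the threshold.

29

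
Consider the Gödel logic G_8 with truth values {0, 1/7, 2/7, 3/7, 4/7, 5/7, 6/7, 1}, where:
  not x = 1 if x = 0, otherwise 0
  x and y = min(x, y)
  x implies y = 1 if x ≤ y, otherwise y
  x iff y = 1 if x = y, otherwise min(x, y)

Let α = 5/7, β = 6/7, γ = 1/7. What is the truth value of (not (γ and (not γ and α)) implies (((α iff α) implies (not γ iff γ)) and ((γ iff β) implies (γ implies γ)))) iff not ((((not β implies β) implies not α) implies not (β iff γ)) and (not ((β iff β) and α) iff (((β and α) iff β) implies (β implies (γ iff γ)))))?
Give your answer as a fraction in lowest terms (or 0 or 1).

not γ = not 1/7 = 0
not γ and α = 0 and 5/7 = 0
γ and (not γ and α) = 1/7 and 0 = 0
not (γ and (not γ and α)) = not 0 = 1
α iff α = 5/7 iff 5/7 = 1
not γ = not 1/7 = 0
not γ iff γ = 0 iff 1/7 = 0
(α iff α) implies (not γ iff γ) = 1 implies 0 = 0
γ iff β = 1/7 iff 6/7 = 1/7
γ implies γ = 1/7 implies 1/7 = 1
(γ iff β) implies (γ implies γ) = 1/7 implies 1 = 1
((α iff α) implies (not γ iff γ)) and ((γ iff β) implies (γ implies γ)) = 0 and 1 = 0
not (γ and (not γ and α)) implies (((α iff α) implies (not γ iff γ)) and ((γ iff β) implies (γ implies γ))) = 1 implies 0 = 0
not β = not 6/7 = 0
not β implies β = 0 implies 6/7 = 1
not α = not 5/7 = 0
(not β implies β) implies not α = 1 implies 0 = 0
β iff γ = 6/7 iff 1/7 = 1/7
not (β iff γ) = not 1/7 = 0
((not β implies β) implies not α) implies not (β iff γ) = 0 implies 0 = 1
β iff β = 6/7 iff 6/7 = 1
(β iff β) and α = 1 and 5/7 = 5/7
not ((β iff β) and α) = not 5/7 = 0
β and α = 6/7 and 5/7 = 5/7
(β and α) iff β = 5/7 iff 6/7 = 5/7
γ iff γ = 1/7 iff 1/7 = 1
β implies (γ iff γ) = 6/7 implies 1 = 1
((β and α) iff β) implies (β implies (γ iff γ)) = 5/7 implies 1 = 1
not ((β iff β) and α) iff (((β and α) iff β) implies (β implies (γ iff γ))) = 0 iff 1 = 0
(((not β implies β) implies not α) implies not (β iff γ)) and (not ((β iff β) and α) iff (((β and α) iff β) implies (β implies (γ iff γ)))) = 1 and 0 = 0
not ((((not β implies β) implies not α) implies not (β iff γ)) and (not ((β iff β) and α) iff (((β and α) iff β) implies (β implies (γ iff γ))))) = not 0 = 1
(not (γ and (not γ and α)) implies (((α iff α) implies (not γ iff γ)) and ((γ iff β) implies (γ implies γ)))) iff not ((((not β implies β) implies not α) implies not (β iff γ)) and (not ((β iff β) and α) iff (((β and α) iff β) implies (β implies (γ iff γ))))) = 0 iff 1 = 0

0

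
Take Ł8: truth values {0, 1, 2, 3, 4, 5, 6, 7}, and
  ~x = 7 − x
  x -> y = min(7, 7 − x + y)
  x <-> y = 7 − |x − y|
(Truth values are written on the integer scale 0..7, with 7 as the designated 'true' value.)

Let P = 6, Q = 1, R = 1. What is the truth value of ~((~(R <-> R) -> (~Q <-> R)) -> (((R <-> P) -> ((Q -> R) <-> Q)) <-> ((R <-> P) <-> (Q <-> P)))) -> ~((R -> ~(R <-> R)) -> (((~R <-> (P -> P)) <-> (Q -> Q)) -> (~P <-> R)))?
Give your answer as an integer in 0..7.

6

R <-> R = 1 <-> 1 = 7
~(R <-> R) = ~7 = 0
~Q = ~1 = 6
~Q <-> R = 6 <-> 1 = 2
~(R <-> R) -> (~Q <-> R) = 0 -> 2 = 7
R <-> P = 1 <-> 6 = 2
Q -> R = 1 -> 1 = 7
(Q -> R) <-> Q = 7 <-> 1 = 1
(R <-> P) -> ((Q -> R) <-> Q) = 2 -> 1 = 6
R <-> P = 1 <-> 6 = 2
Q <-> P = 1 <-> 6 = 2
(R <-> P) <-> (Q <-> P) = 2 <-> 2 = 7
((R <-> P) -> ((Q -> R) <-> Q)) <-> ((R <-> P) <-> (Q <-> P)) = 6 <-> 7 = 6
(~(R <-> R) -> (~Q <-> R)) -> (((R <-> P) -> ((Q -> R) <-> Q)) <-> ((R <-> P) <-> (Q <-> P))) = 7 -> 6 = 6
~((~(R <-> R) -> (~Q <-> R)) -> (((R <-> P) -> ((Q -> R) <-> Q)) <-> ((R <-> P) <-> (Q <-> P)))) = ~6 = 1
R <-> R = 1 <-> 1 = 7
~(R <-> R) = ~7 = 0
R -> ~(R <-> R) = 1 -> 0 = 6
~R = ~1 = 6
P -> P = 6 -> 6 = 7
~R <-> (P -> P) = 6 <-> 7 = 6
Q -> Q = 1 -> 1 = 7
(~R <-> (P -> P)) <-> (Q -> Q) = 6 <-> 7 = 6
~P = ~6 = 1
~P <-> R = 1 <-> 1 = 7
((~R <-> (P -> P)) <-> (Q -> Q)) -> (~P <-> R) = 6 -> 7 = 7
(R -> ~(R <-> R)) -> (((~R <-> (P -> P)) <-> (Q -> Q)) -> (~P <-> R)) = 6 -> 7 = 7
~((R -> ~(R <-> R)) -> (((~R <-> (P -> P)) <-> (Q -> Q)) -> (~P <-> R))) = ~7 = 0
~((~(R <-> R) -> (~Q <-> R)) -> (((R <-> P) -> ((Q -> R) <-> Q)) <-> ((R <-> P) <-> (Q <-> P)))) -> ~((R -> ~(R <-> R)) -> (((~R <-> (P -> P)) <-> (Q -> Q)) -> (~P <-> R))) = 1 -> 0 = 6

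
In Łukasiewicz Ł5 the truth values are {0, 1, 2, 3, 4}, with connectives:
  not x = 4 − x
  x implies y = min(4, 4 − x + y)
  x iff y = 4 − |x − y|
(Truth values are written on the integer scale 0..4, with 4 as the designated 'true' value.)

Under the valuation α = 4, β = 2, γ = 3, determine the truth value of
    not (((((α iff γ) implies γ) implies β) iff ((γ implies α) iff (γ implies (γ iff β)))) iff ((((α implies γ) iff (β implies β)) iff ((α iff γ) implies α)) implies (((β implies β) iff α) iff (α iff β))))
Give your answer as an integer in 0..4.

α iff γ = 4 iff 3 = 3
(α iff γ) implies γ = 3 implies 3 = 4
((α iff γ) implies γ) implies β = 4 implies 2 = 2
γ implies α = 3 implies 4 = 4
γ iff β = 3 iff 2 = 3
γ implies (γ iff β) = 3 implies 3 = 4
(γ implies α) iff (γ implies (γ iff β)) = 4 iff 4 = 4
(((α iff γ) implies γ) implies β) iff ((γ implies α) iff (γ implies (γ iff β))) = 2 iff 4 = 2
α implies γ = 4 implies 3 = 3
β implies β = 2 implies 2 = 4
(α implies γ) iff (β implies β) = 3 iff 4 = 3
α iff γ = 4 iff 3 = 3
(α iff γ) implies α = 3 implies 4 = 4
((α implies γ) iff (β implies β)) iff ((α iff γ) implies α) = 3 iff 4 = 3
β implies β = 2 implies 2 = 4
(β implies β) iff α = 4 iff 4 = 4
α iff β = 4 iff 2 = 2
((β implies β) iff α) iff (α iff β) = 4 iff 2 = 2
(((α implies γ) iff (β implies β)) iff ((α iff γ) implies α)) implies (((β implies β) iff α) iff (α iff β)) = 3 implies 2 = 3
((((α iff γ) implies γ) implies β) iff ((γ implies α) iff (γ implies (γ iff β)))) iff ((((α implies γ) iff (β implies β)) iff ((α iff γ) implies α)) implies (((β implies β) iff α) iff (α iff β))) = 2 iff 3 = 3
not (((((α iff γ) implies γ) implies β) iff ((γ implies α) iff (γ implies (γ iff β)))) iff ((((α implies γ) iff (β implies β)) iff ((α iff γ) implies α)) implies (((β implies β) iff α) iff (α iff β)))) = not 3 = 1

1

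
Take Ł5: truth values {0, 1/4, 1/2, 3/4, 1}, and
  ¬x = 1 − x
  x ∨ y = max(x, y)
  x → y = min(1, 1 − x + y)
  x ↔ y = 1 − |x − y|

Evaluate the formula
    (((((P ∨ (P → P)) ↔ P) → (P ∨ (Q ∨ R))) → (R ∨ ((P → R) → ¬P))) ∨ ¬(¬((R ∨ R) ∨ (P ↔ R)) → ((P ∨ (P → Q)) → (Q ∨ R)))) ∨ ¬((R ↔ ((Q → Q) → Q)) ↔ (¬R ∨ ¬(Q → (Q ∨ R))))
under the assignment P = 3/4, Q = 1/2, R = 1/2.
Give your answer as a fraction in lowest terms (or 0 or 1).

1/2

P → P = 3/4 → 3/4 = 1
P ∨ (P → P) = 3/4 ∨ 1 = 1
(P ∨ (P → P)) ↔ P = 1 ↔ 3/4 = 3/4
Q ∨ R = 1/2 ∨ 1/2 = 1/2
P ∨ (Q ∨ R) = 3/4 ∨ 1/2 = 3/4
((P ∨ (P → P)) ↔ P) → (P ∨ (Q ∨ R)) = 3/4 → 3/4 = 1
P → R = 3/4 → 1/2 = 3/4
¬P = ¬3/4 = 1/4
(P → R) → ¬P = 3/4 → 1/4 = 1/2
R ∨ ((P → R) → ¬P) = 1/2 ∨ 1/2 = 1/2
(((P ∨ (P → P)) ↔ P) → (P ∨ (Q ∨ R))) → (R ∨ ((P → R) → ¬P)) = 1 → 1/2 = 1/2
R ∨ R = 1/2 ∨ 1/2 = 1/2
P ↔ R = 3/4 ↔ 1/2 = 3/4
(R ∨ R) ∨ (P ↔ R) = 1/2 ∨ 3/4 = 3/4
¬((R ∨ R) ∨ (P ↔ R)) = ¬3/4 = 1/4
P → Q = 3/4 → 1/2 = 3/4
P ∨ (P → Q) = 3/4 ∨ 3/4 = 3/4
Q ∨ R = 1/2 ∨ 1/2 = 1/2
(P ∨ (P → Q)) → (Q ∨ R) = 3/4 → 1/2 = 3/4
¬((R ∨ R) ∨ (P ↔ R)) → ((P ∨ (P → Q)) → (Q ∨ R)) = 1/4 → 3/4 = 1
¬(¬((R ∨ R) ∨ (P ↔ R)) → ((P ∨ (P → Q)) → (Q ∨ R))) = ¬1 = 0
((((P ∨ (P → P)) ↔ P) → (P ∨ (Q ∨ R))) → (R ∨ ((P → R) → ¬P))) ∨ ¬(¬((R ∨ R) ∨ (P ↔ R)) → ((P ∨ (P → Q)) → (Q ∨ R))) = 1/2 ∨ 0 = 1/2
Q → Q = 1/2 → 1/2 = 1
(Q → Q) → Q = 1 → 1/2 = 1/2
R ↔ ((Q → Q) → Q) = 1/2 ↔ 1/2 = 1
¬R = ¬1/2 = 1/2
Q ∨ R = 1/2 ∨ 1/2 = 1/2
Q → (Q ∨ R) = 1/2 → 1/2 = 1
¬(Q → (Q ∨ R)) = ¬1 = 0
¬R ∨ ¬(Q → (Q ∨ R)) = 1/2 ∨ 0 = 1/2
(R ↔ ((Q → Q) → Q)) ↔ (¬R ∨ ¬(Q → (Q ∨ R))) = 1 ↔ 1/2 = 1/2
¬((R ↔ ((Q → Q) → Q)) ↔ (¬R ∨ ¬(Q → (Q ∨ R)))) = ¬1/2 = 1/2
(((((P ∨ (P → P)) ↔ P) → (P ∨ (Q ∨ R))) → (R ∨ ((P → R) → ¬P))) ∨ ¬(¬((R ∨ R) ∨ (P ↔ R)) → ((P ∨ (P → Q)) → (Q ∨ R)))) ∨ ¬((R ↔ ((Q → Q) → Q)) ↔ (¬R ∨ ¬(Q → (Q ∨ R)))) = 1/2 ∨ 1/2 = 1/2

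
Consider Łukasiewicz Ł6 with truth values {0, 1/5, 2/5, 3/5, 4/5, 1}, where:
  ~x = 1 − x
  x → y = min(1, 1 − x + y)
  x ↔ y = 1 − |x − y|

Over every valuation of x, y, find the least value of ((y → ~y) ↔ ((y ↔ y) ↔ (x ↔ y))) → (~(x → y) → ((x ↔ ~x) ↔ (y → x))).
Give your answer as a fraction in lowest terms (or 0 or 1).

4/5

Take x = 1, y = 3/5:
~y = ~3/5 = 2/5
y → ~y = 3/5 → 2/5 = 4/5
y ↔ y = 3/5 ↔ 3/5 = 1
x ↔ y = 1 ↔ 3/5 = 3/5
(y ↔ y) ↔ (x ↔ y) = 1 ↔ 3/5 = 3/5
(y → ~y) ↔ ((y ↔ y) ↔ (x ↔ y)) = 4/5 ↔ 3/5 = 4/5
x → y = 1 → 3/5 = 3/5
~(x → y) = ~3/5 = 2/5
~x = ~1 = 0
x ↔ ~x = 1 ↔ 0 = 0
y → x = 3/5 → 1 = 1
(x ↔ ~x) ↔ (y → x) = 0 ↔ 1 = 0
~(x → y) → ((x ↔ ~x) ↔ (y → x)) = 2/5 → 0 = 3/5
((y → ~y) ↔ ((y ↔ y) ↔ (x ↔ y))) → (~(x → y) → ((x ↔ ~x) ↔ (y → x))) = 4/5 → 3/5 = 4/5
No assignment yields a value below 4/5, so this is the minimum.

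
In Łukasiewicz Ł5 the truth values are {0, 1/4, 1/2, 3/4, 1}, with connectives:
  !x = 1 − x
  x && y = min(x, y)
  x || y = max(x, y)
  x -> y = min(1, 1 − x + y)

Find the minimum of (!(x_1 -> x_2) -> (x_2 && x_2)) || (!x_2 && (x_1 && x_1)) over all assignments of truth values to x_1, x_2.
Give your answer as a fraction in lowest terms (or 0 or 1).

Take x_1 = 1/2, x_2 = 0:
x_1 -> x_2 = 1/2 -> 0 = 1/2
!(x_1 -> x_2) = !1/2 = 1/2
x_2 && x_2 = 0 && 0 = 0
!(x_1 -> x_2) -> (x_2 && x_2) = 1/2 -> 0 = 1/2
!x_2 = !0 = 1
x_1 && x_1 = 1/2 && 1/2 = 1/2
!x_2 && (x_1 && x_1) = 1 && 1/2 = 1/2
(!(x_1 -> x_2) -> (x_2 && x_2)) || (!x_2 && (x_1 && x_1)) = 1/2 || 1/2 = 1/2
No assignment yields a value below 1/2, so this is the minimum.

1/2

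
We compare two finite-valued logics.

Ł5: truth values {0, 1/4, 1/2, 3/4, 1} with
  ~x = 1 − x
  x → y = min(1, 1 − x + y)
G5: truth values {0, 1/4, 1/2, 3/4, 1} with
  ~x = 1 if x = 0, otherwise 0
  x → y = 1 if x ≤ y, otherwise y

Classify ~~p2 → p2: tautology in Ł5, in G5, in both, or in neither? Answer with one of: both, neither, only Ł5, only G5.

In Ł5: every assignment gives 1 — tautology.
In G5: at p2 = 1/4 the value is 1/4 — not a tautology.

only Ł5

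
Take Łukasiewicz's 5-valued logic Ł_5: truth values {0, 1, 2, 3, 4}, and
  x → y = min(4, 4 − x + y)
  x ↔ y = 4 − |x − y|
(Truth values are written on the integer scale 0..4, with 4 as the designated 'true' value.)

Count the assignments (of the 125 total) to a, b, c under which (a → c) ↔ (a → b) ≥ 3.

value 4: 65 assignments (counts)
value 3: 32 assignments (counts)
value 2: 18 assignments
value 1: 8 assignments
value 0: 2 assignments
So 97 of the 125 assignments meet the threshold.

97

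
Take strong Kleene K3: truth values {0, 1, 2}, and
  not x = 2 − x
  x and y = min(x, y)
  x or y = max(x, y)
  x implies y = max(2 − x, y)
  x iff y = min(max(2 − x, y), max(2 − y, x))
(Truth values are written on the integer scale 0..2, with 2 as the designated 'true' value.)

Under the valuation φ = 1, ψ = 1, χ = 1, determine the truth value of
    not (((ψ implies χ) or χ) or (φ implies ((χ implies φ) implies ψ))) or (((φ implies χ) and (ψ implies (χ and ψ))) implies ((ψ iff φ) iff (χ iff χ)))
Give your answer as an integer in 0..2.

ψ implies χ = 1 implies 1 = 1
(ψ implies χ) or χ = 1 or 1 = 1
χ implies φ = 1 implies 1 = 1
(χ implies φ) implies ψ = 1 implies 1 = 1
φ implies ((χ implies φ) implies ψ) = 1 implies 1 = 1
((ψ implies χ) or χ) or (φ implies ((χ implies φ) implies ψ)) = 1 or 1 = 1
not (((ψ implies χ) or χ) or (φ implies ((χ implies φ) implies ψ))) = not 1 = 1
φ implies χ = 1 implies 1 = 1
χ and ψ = 1 and 1 = 1
ψ implies (χ and ψ) = 1 implies 1 = 1
(φ implies χ) and (ψ implies (χ and ψ)) = 1 and 1 = 1
ψ iff φ = 1 iff 1 = 1
χ iff χ = 1 iff 1 = 1
(ψ iff φ) iff (χ iff χ) = 1 iff 1 = 1
((φ implies χ) and (ψ implies (χ and ψ))) implies ((ψ iff φ) iff (χ iff χ)) = 1 implies 1 = 1
not (((ψ implies χ) or χ) or (φ implies ((χ implies φ) implies ψ))) or (((φ implies χ) and (ψ implies (χ and ψ))) implies ((ψ iff φ) iff (χ iff χ))) = 1 or 1 = 1

1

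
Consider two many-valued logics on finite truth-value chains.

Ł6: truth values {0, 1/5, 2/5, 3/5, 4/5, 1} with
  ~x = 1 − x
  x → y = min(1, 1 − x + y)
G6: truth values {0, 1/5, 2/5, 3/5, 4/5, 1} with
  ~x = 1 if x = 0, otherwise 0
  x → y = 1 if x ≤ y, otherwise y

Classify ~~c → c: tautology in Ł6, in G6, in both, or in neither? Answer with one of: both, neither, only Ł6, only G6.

In Ł6: every assignment gives 1 — tautology.
In G6: at c = 1/5 the value is 1/5 — not a tautology.

only Ł6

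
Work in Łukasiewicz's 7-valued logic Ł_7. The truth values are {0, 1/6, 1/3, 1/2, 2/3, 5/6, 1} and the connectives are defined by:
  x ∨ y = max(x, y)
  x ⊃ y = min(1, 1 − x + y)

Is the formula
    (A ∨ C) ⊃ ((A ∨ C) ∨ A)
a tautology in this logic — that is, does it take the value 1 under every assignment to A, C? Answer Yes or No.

At A = 1/2, C = 1, for instance:
A ∨ C = 1/2 ∨ 1 = 1
(A ∨ C) ∨ A = 1 ∨ 1/2 = 1
(A ∨ C) ⊃ ((A ∨ C) ∨ A) = 1 ⊃ 1 = 1
and checking the remaining 48 assignments likewise gives ≥ 1 in every case.

Yes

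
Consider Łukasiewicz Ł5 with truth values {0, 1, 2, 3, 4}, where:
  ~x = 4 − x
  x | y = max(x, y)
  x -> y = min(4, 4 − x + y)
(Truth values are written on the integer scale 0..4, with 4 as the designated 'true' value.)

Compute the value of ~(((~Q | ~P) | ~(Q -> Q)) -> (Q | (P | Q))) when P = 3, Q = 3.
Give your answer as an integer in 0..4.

0

~Q = ~3 = 1
~P = ~3 = 1
~Q | ~P = 1 | 1 = 1
Q -> Q = 3 -> 3 = 4
~(Q -> Q) = ~4 = 0
(~Q | ~P) | ~(Q -> Q) = 1 | 0 = 1
P | Q = 3 | 3 = 3
Q | (P | Q) = 3 | 3 = 3
((~Q | ~P) | ~(Q -> Q)) -> (Q | (P | Q)) = 1 -> 3 = 4
~(((~Q | ~P) | ~(Q -> Q)) -> (Q | (P | Q))) = ~4 = 0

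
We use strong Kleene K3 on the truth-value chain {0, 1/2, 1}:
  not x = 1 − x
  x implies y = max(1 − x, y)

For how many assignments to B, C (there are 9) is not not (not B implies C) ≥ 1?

B = 0, C = 0 ↦ 0  <
B = 0, C = 1/2 ↦ 1/2  <
B = 0, C = 1 ↦ 1  ≥
B = 1/2, C = 0 ↦ 1/2  <
B = 1/2, C = 1/2 ↦ 1/2  <
B = 1/2, C = 1 ↦ 1  ≥
B = 1, C = 0 ↦ 1  ≥
B = 1, C = 1/2 ↦ 1  ≥
B = 1, C = 1 ↦ 1  ≥
So 5 of the 9 assignments meet the threshold.

5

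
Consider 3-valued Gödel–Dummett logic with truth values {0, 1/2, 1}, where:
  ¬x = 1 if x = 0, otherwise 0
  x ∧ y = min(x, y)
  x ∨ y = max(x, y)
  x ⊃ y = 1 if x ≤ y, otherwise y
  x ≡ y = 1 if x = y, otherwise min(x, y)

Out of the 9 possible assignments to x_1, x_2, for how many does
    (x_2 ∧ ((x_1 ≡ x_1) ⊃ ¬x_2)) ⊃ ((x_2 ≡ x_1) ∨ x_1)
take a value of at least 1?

x_1 = 0, x_2 = 0 ↦ 1  ≥
x_1 = 0, x_2 = 1/2 ↦ 1  ≥
x_1 = 0, x_2 = 1 ↦ 1  ≥
x_1 = 1/2, x_2 = 0 ↦ 1  ≥
x_1 = 1/2, x_2 = 1/2 ↦ 1  ≥
x_1 = 1/2, x_2 = 1 ↦ 1  ≥
x_1 = 1, x_2 = 0 ↦ 1  ≥
x_1 = 1, x_2 = 1/2 ↦ 1  ≥
x_1 = 1, x_2 = 1 ↦ 1  ≥
So 9 of the 9 assignments meet the threshold.

9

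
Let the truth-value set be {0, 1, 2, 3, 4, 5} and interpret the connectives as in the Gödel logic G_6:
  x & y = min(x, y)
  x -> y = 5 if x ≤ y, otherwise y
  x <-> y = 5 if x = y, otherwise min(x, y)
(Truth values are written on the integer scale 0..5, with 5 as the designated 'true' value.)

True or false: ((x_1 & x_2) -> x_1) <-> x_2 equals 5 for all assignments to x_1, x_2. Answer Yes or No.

No

Counterexample: take x_1 = 0, x_2 = 0.
x_1 & x_2 = 0 & 0 = 0
(x_1 & x_2) -> x_1 = 0 -> 0 = 5
((x_1 & x_2) -> x_1) <-> x_2 = 5 <-> 0 = 0
This gives 0 ≠ 5.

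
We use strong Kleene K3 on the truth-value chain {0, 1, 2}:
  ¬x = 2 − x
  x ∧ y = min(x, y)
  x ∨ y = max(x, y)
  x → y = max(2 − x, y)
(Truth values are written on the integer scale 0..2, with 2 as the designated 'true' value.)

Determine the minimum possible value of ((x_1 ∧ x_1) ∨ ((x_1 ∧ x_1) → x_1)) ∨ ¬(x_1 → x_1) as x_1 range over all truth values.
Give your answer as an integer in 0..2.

Take x_1 = 1:
x_1 ∧ x_1 = 1 ∧ 1 = 1
x_1 ∧ x_1 = 1 ∧ 1 = 1
(x_1 ∧ x_1) → x_1 = 1 → 1 = 1
(x_1 ∧ x_1) ∨ ((x_1 ∧ x_1) → x_1) = 1 ∨ 1 = 1
x_1 → x_1 = 1 → 1 = 1
¬(x_1 → x_1) = ¬1 = 1
((x_1 ∧ x_1) ∨ ((x_1 ∧ x_1) → x_1)) ∨ ¬(x_1 → x_1) = 1 ∨ 1 = 1
No assignment yields a value below 1, so this is the minimum.

1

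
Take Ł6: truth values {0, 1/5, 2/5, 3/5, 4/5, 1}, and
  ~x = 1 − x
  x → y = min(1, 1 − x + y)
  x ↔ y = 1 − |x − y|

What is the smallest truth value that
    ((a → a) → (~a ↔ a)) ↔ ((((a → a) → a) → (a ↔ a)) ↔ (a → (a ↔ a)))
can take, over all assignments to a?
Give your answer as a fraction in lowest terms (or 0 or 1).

Take a = 0:
a → a = 0 → 0 = 1
~a = ~0 = 1
~a ↔ a = 1 ↔ 0 = 0
(a → a) → (~a ↔ a) = 1 → 0 = 0
a → a = 0 → 0 = 1
(a → a) → a = 1 → 0 = 0
a ↔ a = 0 ↔ 0 = 1
((a → a) → a) → (a ↔ a) = 0 → 1 = 1
a ↔ a = 0 ↔ 0 = 1
a → (a ↔ a) = 0 → 1 = 1
(((a → a) → a) → (a ↔ a)) ↔ (a → (a ↔ a)) = 1 ↔ 1 = 1
((a → a) → (~a ↔ a)) ↔ ((((a → a) → a) → (a ↔ a)) ↔ (a → (a ↔ a))) = 0 ↔ 1 = 0
No assignment yields a value below 0, so this is the minimum.

0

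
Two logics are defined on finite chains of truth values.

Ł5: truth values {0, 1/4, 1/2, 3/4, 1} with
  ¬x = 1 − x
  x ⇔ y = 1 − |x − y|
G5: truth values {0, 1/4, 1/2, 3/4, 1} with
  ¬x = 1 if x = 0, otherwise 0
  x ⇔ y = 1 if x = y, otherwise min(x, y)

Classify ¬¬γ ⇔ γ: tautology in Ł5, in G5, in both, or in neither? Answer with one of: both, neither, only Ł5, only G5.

only Ł5

In Ł5: every assignment gives 1 — tautology.
In G5: at γ = 1/4 the value is 1/4 — not a tautology.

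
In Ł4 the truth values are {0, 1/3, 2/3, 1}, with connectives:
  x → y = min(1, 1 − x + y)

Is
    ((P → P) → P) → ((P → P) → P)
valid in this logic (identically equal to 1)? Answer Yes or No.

Yes

P = 0 ↦ 1
P = 1/3 ↦ 1
P = 2/3 ↦ 1
P = 1 ↦ 1
Every assignment gives a value ≥ 1.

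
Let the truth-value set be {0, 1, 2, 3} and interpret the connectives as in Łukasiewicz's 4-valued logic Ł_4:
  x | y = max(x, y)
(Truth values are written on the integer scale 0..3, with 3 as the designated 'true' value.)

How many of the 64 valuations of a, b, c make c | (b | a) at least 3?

37

value 3: 37 assignments (counts)
value 2: 19 assignments
value 1: 7 assignments
value 0: 1 assignment
So 37 of the 64 assignments meet the threshold.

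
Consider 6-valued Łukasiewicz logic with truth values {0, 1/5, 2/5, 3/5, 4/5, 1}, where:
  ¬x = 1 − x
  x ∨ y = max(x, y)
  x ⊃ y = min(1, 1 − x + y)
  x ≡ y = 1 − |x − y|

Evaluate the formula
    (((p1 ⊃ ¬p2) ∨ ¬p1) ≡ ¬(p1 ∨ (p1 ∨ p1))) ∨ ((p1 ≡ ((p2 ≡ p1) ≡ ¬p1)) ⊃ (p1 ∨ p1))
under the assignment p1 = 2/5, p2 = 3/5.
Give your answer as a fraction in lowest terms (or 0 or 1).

4/5

¬p2 = ¬3/5 = 2/5
p1 ⊃ ¬p2 = 2/5 ⊃ 2/5 = 1
¬p1 = ¬2/5 = 3/5
(p1 ⊃ ¬p2) ∨ ¬p1 = 1 ∨ 3/5 = 1
p1 ∨ p1 = 2/5 ∨ 2/5 = 2/5
p1 ∨ (p1 ∨ p1) = 2/5 ∨ 2/5 = 2/5
¬(p1 ∨ (p1 ∨ p1)) = ¬2/5 = 3/5
((p1 ⊃ ¬p2) ∨ ¬p1) ≡ ¬(p1 ∨ (p1 ∨ p1)) = 1 ≡ 3/5 = 3/5
p2 ≡ p1 = 3/5 ≡ 2/5 = 4/5
¬p1 = ¬2/5 = 3/5
(p2 ≡ p1) ≡ ¬p1 = 4/5 ≡ 3/5 = 4/5
p1 ≡ ((p2 ≡ p1) ≡ ¬p1) = 2/5 ≡ 4/5 = 3/5
p1 ∨ p1 = 2/5 ∨ 2/5 = 2/5
(p1 ≡ ((p2 ≡ p1) ≡ ¬p1)) ⊃ (p1 ∨ p1) = 3/5 ⊃ 2/5 = 4/5
(((p1 ⊃ ¬p2) ∨ ¬p1) ≡ ¬(p1 ∨ (p1 ∨ p1))) ∨ ((p1 ≡ ((p2 ≡ p1) ≡ ¬p1)) ⊃ (p1 ∨ p1)) = 3/5 ∨ 4/5 = 4/5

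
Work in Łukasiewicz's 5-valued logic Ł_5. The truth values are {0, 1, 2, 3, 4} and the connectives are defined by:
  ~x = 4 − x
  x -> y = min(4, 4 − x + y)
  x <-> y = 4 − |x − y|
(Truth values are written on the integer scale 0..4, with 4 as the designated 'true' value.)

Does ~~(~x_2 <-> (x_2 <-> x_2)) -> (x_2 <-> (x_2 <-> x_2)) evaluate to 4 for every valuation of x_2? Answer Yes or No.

Counterexample: take x_2 = 0.
~x_2 = ~0 = 4
x_2 <-> x_2 = 0 <-> 0 = 4
~x_2 <-> (x_2 <-> x_2) = 4 <-> 4 = 4
~(~x_2 <-> (x_2 <-> x_2)) = ~4 = 0
~~(~x_2 <-> (x_2 <-> x_2)) = ~0 = 4
x_2 <-> x_2 = 0 <-> 0 = 4
x_2 <-> (x_2 <-> x_2) = 0 <-> 4 = 0
~~(~x_2 <-> (x_2 <-> x_2)) -> (x_2 <-> (x_2 <-> x_2)) = 4 -> 0 = 0
This gives 0 ≠ 4.

No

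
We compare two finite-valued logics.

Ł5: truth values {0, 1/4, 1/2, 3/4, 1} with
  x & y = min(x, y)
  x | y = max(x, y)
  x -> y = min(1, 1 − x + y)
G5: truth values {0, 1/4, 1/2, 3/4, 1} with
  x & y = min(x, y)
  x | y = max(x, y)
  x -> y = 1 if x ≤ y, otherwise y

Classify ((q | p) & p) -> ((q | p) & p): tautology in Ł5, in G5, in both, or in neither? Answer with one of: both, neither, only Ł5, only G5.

In Ł5: every assignment gives 1 — tautology.
In G5: every assignment gives 1 — tautology.

both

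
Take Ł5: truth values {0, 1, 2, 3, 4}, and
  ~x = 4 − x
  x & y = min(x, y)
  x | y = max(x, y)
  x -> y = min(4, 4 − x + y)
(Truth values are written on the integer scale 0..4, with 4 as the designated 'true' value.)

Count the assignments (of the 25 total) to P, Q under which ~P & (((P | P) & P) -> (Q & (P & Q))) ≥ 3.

10

value 4: 5 assignments (counts)
value 3: 5 assignments (counts)
value 2: 5 assignments
value 1: 5 assignments
value 0: 5 assignments
So 10 of the 25 assignments meet the threshold.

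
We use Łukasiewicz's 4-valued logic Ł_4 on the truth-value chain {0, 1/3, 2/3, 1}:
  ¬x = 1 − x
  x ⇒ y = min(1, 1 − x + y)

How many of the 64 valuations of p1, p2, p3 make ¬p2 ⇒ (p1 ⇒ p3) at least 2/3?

value 1: 54 assignments (counts)
value 2/3: 6 assignments (counts)
value 1/3: 3 assignments
value 0: 1 assignment
So 60 of the 64 assignments meet the threshold.

60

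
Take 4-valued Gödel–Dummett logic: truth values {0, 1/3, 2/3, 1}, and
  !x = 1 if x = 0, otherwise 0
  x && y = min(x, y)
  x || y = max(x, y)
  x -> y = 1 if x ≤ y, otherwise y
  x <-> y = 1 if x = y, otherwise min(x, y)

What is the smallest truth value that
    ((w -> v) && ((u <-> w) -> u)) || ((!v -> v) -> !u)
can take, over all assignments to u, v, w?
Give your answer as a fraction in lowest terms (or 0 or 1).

1/3

Take u = 1/3, v = 1/3, w = 1/3:
w -> v = 1/3 -> 1/3 = 1
u <-> w = 1/3 <-> 1/3 = 1
(u <-> w) -> u = 1 -> 1/3 = 1/3
(w -> v) && ((u <-> w) -> u) = 1 && 1/3 = 1/3
!v = !1/3 = 0
!v -> v = 0 -> 1/3 = 1
!u = !1/3 = 0
(!v -> v) -> !u = 1 -> 0 = 0
((w -> v) && ((u <-> w) -> u)) || ((!v -> v) -> !u) = 1/3 || 0 = 1/3
No assignment yields a value below 1/3, so this is the minimum.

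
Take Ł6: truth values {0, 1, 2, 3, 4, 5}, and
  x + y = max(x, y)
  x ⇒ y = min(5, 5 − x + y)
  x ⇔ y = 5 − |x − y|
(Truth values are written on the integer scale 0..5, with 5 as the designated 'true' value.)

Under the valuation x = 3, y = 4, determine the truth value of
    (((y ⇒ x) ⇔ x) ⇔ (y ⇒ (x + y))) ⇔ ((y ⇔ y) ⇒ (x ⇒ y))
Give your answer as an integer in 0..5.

y ⇒ x = 4 ⇒ 3 = 4
(y ⇒ x) ⇔ x = 4 ⇔ 3 = 4
x + y = 3 + 4 = 4
y ⇒ (x + y) = 4 ⇒ 4 = 5
((y ⇒ x) ⇔ x) ⇔ (y ⇒ (x + y)) = 4 ⇔ 5 = 4
y ⇔ y = 4 ⇔ 4 = 5
x ⇒ y = 3 ⇒ 4 = 5
(y ⇔ y) ⇒ (x ⇒ y) = 5 ⇒ 5 = 5
(((y ⇒ x) ⇔ x) ⇔ (y ⇒ (x + y))) ⇔ ((y ⇔ y) ⇒ (x ⇒ y)) = 4 ⇔ 5 = 4

4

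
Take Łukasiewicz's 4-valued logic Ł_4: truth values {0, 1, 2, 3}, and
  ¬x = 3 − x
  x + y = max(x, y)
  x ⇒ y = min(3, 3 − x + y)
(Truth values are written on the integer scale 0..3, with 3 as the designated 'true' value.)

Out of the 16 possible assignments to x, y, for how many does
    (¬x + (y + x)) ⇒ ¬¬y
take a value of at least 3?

x = 0, y = 0 ↦ 0  <
x = 0, y = 1 ↦ 1  <
x = 0, y = 2 ↦ 2  <
x = 0, y = 3 ↦ 3  ≥
x = 1, y = 0 ↦ 1  <
x = 1, y = 1 ↦ 2  <
x = 1, y = 2 ↦ 3  ≥
x = 1, y = 3 ↦ 3  ≥
x = 2, y = 0 ↦ 1  <
x = 2, y = 1 ↦ 2  <
x = 2, y = 2 ↦ 3  ≥
x = 2, y = 3 ↦ 3  ≥
x = 3, y = 0 ↦ 0  <
x = 3, y = 1 ↦ 1  <
x = 3, y = 2 ↦ 2  <
x = 3, y = 3 ↦ 3  ≥
So 6 of the 16 assignments meet the threshold.

6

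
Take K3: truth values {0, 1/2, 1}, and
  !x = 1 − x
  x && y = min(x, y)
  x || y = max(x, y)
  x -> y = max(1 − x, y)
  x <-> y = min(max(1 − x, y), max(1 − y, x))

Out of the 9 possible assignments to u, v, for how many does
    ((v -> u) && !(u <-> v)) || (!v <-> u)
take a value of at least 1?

2

u = 0, v = 0 ↦ 0  <
u = 0, v = 1/2 ↦ 1/2  <
u = 0, v = 1 ↦ 1  ≥
u = 1/2, v = 0 ↦ 1/2  <
u = 1/2, v = 1/2 ↦ 1/2  <
u = 1/2, v = 1 ↦ 1/2  <
u = 1, v = 0 ↦ 1  ≥
u = 1, v = 1/2 ↦ 1/2  <
u = 1, v = 1 ↦ 0  <
So 2 of the 9 assignments meet the threshold.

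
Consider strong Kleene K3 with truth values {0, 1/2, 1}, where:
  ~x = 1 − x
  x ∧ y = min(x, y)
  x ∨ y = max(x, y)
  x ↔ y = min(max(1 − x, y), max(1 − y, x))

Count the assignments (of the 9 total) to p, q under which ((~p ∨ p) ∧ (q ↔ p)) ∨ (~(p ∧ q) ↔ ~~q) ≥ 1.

3

p = 0, q = 0 ↦ 1  ≥
p = 0, q = 1/2 ↦ 1/2  <
p = 0, q = 1 ↦ 1  ≥
p = 1/2, q = 0 ↦ 1/2  <
p = 1/2, q = 1/2 ↦ 1/2  <
p = 1/2, q = 1 ↦ 1/2  <
p = 1, q = 0 ↦ 0  <
p = 1, q = 1/2 ↦ 1/2  <
p = 1, q = 1 ↦ 1  ≥
So 3 of the 9 assignments meet the threshold.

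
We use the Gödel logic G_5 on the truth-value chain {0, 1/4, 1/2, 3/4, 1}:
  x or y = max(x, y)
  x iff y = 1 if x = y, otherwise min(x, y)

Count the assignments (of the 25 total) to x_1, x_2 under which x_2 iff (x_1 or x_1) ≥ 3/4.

7

value 1: 5 assignments (counts)
value 3/4: 2 assignments (counts)
value 1/2: 4 assignments
value 1/4: 6 assignments
value 0: 8 assignments
So 7 of the 25 assignments meet the threshold.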